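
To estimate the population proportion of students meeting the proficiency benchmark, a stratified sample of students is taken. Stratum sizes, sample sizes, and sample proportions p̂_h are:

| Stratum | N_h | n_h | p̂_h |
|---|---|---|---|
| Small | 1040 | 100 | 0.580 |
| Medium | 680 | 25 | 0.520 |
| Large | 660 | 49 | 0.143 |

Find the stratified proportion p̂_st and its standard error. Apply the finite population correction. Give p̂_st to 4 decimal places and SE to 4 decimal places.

N = 2380; stratum weights W_h = N_h/N.
p̂_st = Σ W_h p̂_h = (1040·0.580 + 680·0.520 + 660·0.143)/2380 = 0.44167
V̂(p̂_st) = Σ W_h² (1 − n_h/N_h) p̂_h(1−p̂_h)/(n_h−1):
  stratum Small: (1040/2380)²·(1 − 100/1040)·0.580·0.420/99 = 0.000424668
  stratum Medium: (680/2380)²·(1 − 25/680)·0.520·0.480/24 = 0.000817767
  stratum Large: (660/2380)²·(1 − 49/660)·0.143·0.857/48 = 0.000181764
V̂(p̂_st) = 0.0014242; SE = √V̂ = 0.0377386

p̂_st ≈ 0.4417, SE ≈ 0.0377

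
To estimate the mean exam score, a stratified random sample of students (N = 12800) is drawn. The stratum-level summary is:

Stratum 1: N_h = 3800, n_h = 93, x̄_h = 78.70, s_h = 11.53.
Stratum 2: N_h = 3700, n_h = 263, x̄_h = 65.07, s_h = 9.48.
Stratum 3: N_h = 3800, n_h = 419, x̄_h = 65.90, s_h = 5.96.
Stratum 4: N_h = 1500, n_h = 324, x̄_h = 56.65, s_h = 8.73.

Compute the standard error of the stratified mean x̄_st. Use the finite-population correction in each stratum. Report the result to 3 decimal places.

SE(x̄_st) ≈ 0.398

V̂(x̄_st) = Σ W_h² (1 − n_h/N_h) s_h²/n_h, with W_h = N_h/N and N = 12800:
  stratum 1: (3800/12800)²·(1 − 93/3800)·11.53²/93 = 0.122903
  stratum 2: (3700/12800)²·(1 − 263/3700)·9.48²/263 = 0.026523
  stratum 3: (3800/12800)²·(1 − 419/3800)·5.96²/419 = 0.00664794
  stratum 4: (1500/12800)²·(1 − 324/1500)·8.73²/324 = 0.00253257
V̂(x̄_st) = 0.158606
SE(x̄_st) = √0.158606 = 0.398254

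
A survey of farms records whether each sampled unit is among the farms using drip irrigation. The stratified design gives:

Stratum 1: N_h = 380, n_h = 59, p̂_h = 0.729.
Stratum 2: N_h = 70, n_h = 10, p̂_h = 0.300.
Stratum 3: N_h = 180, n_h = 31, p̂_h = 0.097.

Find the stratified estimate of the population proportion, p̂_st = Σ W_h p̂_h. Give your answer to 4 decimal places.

p̂_st ≈ 0.5008

N = 630; stratum weights W_h = N_h/N.
p̂_st = Σ W_h p̂_h = (380·0.729 + 70·0.300 + 180·0.097)/630 = 0.50076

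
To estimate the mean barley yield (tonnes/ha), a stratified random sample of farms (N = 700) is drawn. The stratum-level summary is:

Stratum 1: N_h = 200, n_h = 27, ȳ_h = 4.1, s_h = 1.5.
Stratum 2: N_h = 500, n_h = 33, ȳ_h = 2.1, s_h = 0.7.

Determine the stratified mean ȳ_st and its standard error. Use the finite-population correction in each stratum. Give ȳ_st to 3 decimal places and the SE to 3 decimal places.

ȳ_st ≈ 2.671, SE ≈ 0.114

ȳ_st = Σ W_h ȳ_h = (200·4.1 + 500·2.1)/700 = 2.67143
V̂(ȳ_st) = Σ W_h² (1 − n_h/N_h) s_h²/n_h, with W_h = N_h/N and N = 700:
  stratum 1: (200/700)²·(1 − 27/200)·1.5²/27 = 0.00588435
  stratum 2: (500/700)²·(1 − 33/500)·0.7²/33 = 0.00707576
V̂(ȳ_st) = 0.0129601
SE(ȳ_st) = √0.0129601 = 0.113842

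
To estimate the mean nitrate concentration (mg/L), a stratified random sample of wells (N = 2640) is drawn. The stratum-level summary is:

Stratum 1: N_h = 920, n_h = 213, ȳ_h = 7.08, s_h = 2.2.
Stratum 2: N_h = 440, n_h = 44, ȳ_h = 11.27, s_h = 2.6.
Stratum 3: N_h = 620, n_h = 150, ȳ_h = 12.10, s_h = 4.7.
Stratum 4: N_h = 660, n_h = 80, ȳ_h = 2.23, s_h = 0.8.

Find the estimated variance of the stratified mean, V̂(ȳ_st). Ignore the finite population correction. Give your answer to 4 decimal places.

V̂(ȳ_st) = Σ W_h² s_h²/n_h, with W_h = N_h/N and N = 2640:
  stratum 1: (920/2640)²·2.2²/213 = 0.00275952
  stratum 2: (440/2640)²·2.6²/44 = 0.00426768
  stratum 3: (620/2640)²·4.7²/150 = 0.00812232
  stratum 4: (660/2640)²·0.8²/80 = 0.0005
V̂(ȳ_st) = 0.0156495

V̂(ȳ_st) ≈ 0.0156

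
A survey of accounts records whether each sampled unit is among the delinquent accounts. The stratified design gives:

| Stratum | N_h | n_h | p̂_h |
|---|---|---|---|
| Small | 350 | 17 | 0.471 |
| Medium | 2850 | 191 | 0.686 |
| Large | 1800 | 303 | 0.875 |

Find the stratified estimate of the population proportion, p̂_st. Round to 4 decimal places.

N = 5000; stratum weights W_h = N_h/N.
p̂_st = Σ W_h p̂_h = (350·0.471 + 2850·0.686 + 1800·0.875)/5000 = 0.73899

p̂_st ≈ 0.7390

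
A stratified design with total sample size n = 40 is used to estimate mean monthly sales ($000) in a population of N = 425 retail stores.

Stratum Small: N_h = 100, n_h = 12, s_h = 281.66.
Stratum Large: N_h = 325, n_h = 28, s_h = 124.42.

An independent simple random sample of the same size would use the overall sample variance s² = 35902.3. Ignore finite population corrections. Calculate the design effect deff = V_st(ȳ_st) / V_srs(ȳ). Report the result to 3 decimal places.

V̂(ȳ_st) = Σ W_h² s_h²/n_h, with W_h = N_h/N and N = 425:
  stratum Small: (100/425)²·281.66²/12 = 366.009
  stratum Large: (325/425)²·124.42²/28 = 323.304
V_st = 689.313
V_srs = s²/n = 35902.3/40 = 897.558
deff = V_st / V_srs = 689.313/897.558 = 0.7680

deff ≈ 0.768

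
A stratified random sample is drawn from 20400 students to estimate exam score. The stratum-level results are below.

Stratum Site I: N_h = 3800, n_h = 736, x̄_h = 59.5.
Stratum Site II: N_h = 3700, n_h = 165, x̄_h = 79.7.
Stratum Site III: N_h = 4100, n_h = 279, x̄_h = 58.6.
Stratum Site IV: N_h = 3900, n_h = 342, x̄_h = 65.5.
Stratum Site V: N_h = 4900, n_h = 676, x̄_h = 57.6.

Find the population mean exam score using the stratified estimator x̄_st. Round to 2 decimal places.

x̄_st ≈ 63.67

N = Σ N_h = 20400. Stratum weights W_h = N_h/N.
x̄_st = (3800·59.5 + 3700·79.7 + 4100·58.6 + 3900·65.5 + 4900·57.6) / 20400 = 63.6735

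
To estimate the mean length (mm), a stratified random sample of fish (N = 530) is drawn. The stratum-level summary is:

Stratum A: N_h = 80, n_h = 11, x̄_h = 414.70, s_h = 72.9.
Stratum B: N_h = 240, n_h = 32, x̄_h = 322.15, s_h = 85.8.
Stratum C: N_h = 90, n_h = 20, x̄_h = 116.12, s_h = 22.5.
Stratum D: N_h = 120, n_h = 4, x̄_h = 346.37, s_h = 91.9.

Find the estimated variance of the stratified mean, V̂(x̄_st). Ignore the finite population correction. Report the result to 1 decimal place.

V̂(x̄_st) = Σ W_h² s_h²/n_h, with W_h = N_h/N and N = 530:
  stratum A: (80/530)²·72.9²/11 = 11.0075
  stratum B: (240/530)²·85.8²/32 = 47.1732
  stratum C: (90/530)²·22.5²/20 = 0.729908
  stratum D: (120/530)²·91.9²/4 = 108.239
V̂(x̄_st) = 167.149

V̂(x̄_st) ≈ 167.1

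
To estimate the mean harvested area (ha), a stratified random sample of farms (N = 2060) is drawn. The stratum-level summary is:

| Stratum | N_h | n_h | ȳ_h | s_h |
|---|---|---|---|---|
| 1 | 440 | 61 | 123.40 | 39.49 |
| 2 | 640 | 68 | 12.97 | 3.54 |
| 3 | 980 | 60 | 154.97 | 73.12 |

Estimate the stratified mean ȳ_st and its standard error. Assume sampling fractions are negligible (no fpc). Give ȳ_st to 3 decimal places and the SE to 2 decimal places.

ȳ_st ≈ 104.110, SE ≈ 4.62

ȳ_st = Σ W_h ȳ_h = (440·123.40 + 640·12.97 + 980·154.97)/2060 = 104.11039
V̂(ȳ_st) = Σ W_h² s_h²/n_h, with W_h = N_h/N and N = 2060:
  stratum 1: (440/2060)²·39.49²/61 = 1.16631
  stratum 2: (640/2060)²·3.54²/68 = 0.0177878
  stratum 3: (980/2060)²·73.12²/60 = 20.1669
V̂(ȳ_st) = 21.351
SE(ȳ_st) = √21.351 = 4.62071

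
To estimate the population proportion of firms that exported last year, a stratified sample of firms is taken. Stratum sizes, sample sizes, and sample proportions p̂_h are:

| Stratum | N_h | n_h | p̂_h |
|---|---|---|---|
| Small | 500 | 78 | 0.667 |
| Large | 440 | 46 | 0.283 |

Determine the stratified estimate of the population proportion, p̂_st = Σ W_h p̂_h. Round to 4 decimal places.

p̂_st ≈ 0.4873

N = 940; stratum weights W_h = N_h/N.
p̂_st = Σ W_h p̂_h = (500·0.667 + 440·0.283)/940 = 0.48726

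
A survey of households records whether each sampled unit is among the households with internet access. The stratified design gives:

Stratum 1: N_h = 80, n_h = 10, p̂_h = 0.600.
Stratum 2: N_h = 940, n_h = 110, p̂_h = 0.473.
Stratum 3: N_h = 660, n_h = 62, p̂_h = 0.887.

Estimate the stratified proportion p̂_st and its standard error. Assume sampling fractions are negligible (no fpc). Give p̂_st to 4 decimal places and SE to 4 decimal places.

p̂_st ≈ 0.6417, SE ≈ 0.0321

N = 1680; stratum weights W_h = N_h/N.
p̂_st = Σ W_h p̂_h = (80·0.600 + 940·0.473 + 660·0.887)/1680 = 0.64169
V̂(p̂_st) = Σ W_h² p̂_h(1−p̂_h)/(n_h−1):
  stratum 1: (80/1680)²·0.600·0.400/9 = 6.04686e-05
  stratum 2: (940/1680)²·0.473·0.527/109 = 0.00071595
  stratum 3: (660/1680)²·0.887·0.113/61 = 0.000253595
V̂(p̂_st) = 0.00103001; SE = √V̂ = 0.0320938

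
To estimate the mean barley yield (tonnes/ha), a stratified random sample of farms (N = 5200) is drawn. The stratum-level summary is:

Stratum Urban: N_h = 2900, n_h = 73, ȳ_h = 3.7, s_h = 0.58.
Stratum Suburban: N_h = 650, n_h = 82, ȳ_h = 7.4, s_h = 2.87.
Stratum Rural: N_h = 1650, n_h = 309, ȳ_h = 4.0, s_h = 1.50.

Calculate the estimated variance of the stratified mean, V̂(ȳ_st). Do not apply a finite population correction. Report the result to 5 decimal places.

V̂(ȳ_st) ≈ 0.00374

V̂(ȳ_st) = Σ W_h² s_h²/n_h, with W_h = N_h/N and N = 5200:
  stratum Urban: (2900/5200)²·0.58²/73 = 0.00143325
  stratum Suburban: (650/5200)²·2.87²/82 = 0.00156953
  stratum Rural: (1650/5200)²·1.50²/309 = 0.000733137
V̂(ȳ_st) = 0.00373592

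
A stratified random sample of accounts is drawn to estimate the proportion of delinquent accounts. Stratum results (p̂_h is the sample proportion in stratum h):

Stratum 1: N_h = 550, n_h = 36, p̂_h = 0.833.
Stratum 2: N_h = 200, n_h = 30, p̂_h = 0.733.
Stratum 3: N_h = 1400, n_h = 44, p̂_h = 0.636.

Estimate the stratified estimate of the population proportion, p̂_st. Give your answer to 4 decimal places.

p̂_st ≈ 0.6954

N = 2150; stratum weights W_h = N_h/N.
p̂_st = Σ W_h p̂_h = (550·0.833 + 200·0.733 + 1400·0.636)/2150 = 0.69542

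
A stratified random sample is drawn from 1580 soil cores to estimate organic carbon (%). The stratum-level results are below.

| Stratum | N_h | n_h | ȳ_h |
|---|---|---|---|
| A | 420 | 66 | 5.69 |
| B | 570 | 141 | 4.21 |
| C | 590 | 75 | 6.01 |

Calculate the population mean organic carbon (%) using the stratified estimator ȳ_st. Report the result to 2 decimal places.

ȳ_st ≈ 5.28

N = Σ N_h = 1580. Stratum weights W_h = N_h/N.
ȳ_st = (420·5.69 + 570·4.21 + 590·6.01) / 1580 = 5.2756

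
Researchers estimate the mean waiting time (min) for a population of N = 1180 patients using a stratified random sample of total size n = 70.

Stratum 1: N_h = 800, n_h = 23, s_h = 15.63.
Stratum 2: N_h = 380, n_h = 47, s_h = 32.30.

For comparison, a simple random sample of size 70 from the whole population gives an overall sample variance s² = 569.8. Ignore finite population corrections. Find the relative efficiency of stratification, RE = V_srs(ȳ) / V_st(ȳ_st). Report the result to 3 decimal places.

V̂(ȳ_st) = Σ W_h² s_h²/n_h, with W_h = N_h/N and N = 1180:
  stratum 1: (800/1180)²·15.63²/23 = 4.88209
  stratum 2: (380/1180)²·32.30²/47 = 2.30203
V_st = 7.18412
V_srs = s²/n = 569.8/70 = 8.14
Relative efficiency = V_srs / V_st = 8.14/7.18412 = 1.1331

RE ≈ 1.133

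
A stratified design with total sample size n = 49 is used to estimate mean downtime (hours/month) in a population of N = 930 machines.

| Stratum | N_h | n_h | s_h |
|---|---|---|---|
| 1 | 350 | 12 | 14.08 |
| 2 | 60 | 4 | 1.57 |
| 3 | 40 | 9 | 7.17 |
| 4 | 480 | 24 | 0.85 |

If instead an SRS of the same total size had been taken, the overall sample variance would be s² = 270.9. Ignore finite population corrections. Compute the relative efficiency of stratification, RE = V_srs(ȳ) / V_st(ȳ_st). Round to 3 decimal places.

RE ≈ 2.342

V̂(ȳ_st) = Σ W_h² s_h²/n_h, with W_h = N_h/N and N = 930:
  stratum 1: (350/930)²·14.08²/12 = 2.33988
  stratum 2: (60/930)²·1.57²/4 = 0.00256493
  stratum 3: (40/930)²·7.17²/9 = 0.010567
  stratum 4: (480/930)²·0.85²/24 = 0.00801942
V_st = 2.36103
V_srs = s²/n = 270.9/49 = 5.52857
Relative efficiency = V_srs / V_st = 5.52857/2.36103 = 2.3416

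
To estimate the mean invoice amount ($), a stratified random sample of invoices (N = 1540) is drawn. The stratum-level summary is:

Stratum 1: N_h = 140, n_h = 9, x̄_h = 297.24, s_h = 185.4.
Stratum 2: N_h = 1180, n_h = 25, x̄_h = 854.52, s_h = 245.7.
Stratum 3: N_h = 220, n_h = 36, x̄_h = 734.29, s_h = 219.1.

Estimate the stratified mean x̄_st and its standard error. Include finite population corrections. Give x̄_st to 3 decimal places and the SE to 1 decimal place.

x̄_st = Σ W_h x̄_h = (140·297.24 + 1180·854.52 + 220·734.29)/1540 = 786.68247
V̂(x̄_st) = Σ W_h² (1 − n_h/N_h) s_h²/n_h, with W_h = N_h/N and N = 1540:
  stratum 1: (140/1540)²·(1 − 9/140)·185.4²/9 = 29.5349
  stratum 2: (1180/1540)²·(1 − 25/1180)·245.7²/25 = 1387.69
  stratum 3: (220/1540)²·(1 − 36/220)·219.1²/36 = 22.7605
V̂(x̄_st) = 1439.99
SE(x̄_st) = √1439.99 = 37.9472

x̄_st ≈ 786.682, SE ≈ 37.9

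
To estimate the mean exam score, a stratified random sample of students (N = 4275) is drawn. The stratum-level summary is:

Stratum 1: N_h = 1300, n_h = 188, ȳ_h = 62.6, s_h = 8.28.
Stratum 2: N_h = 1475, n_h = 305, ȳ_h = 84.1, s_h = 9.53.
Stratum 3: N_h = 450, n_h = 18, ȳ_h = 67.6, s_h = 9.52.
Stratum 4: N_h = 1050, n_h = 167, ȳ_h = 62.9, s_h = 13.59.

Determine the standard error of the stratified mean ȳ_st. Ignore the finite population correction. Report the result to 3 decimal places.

SE(ȳ_st) ≈ 0.438

V̂(ȳ_st) = Σ W_h² s_h²/n_h, with W_h = N_h/N and N = 4275:
  stratum 1: (1300/4275)²·8.28²/188 = 0.0337223
  stratum 2: (1475/4275)²·9.53²/305 = 0.0354485
  stratum 3: (450/4275)²·9.52²/18 = 0.0557897
  stratum 4: (1050/4275)²·13.59²/167 = 0.0667158
V̂(ȳ_st) = 0.191676
SE(ȳ_st) = √0.191676 = 0.437809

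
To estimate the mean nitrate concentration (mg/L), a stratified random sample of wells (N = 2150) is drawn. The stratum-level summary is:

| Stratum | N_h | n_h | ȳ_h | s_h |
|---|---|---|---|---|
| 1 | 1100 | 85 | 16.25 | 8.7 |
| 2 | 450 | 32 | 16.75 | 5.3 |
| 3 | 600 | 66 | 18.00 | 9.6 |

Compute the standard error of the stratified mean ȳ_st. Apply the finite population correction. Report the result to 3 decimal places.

V̂(ȳ_st) = Σ W_h² (1 − n_h/N_h) s_h²/n_h, with W_h = N_h/N and N = 2150:
  stratum 1: (1100/2150)²·(1 − 85/1100)·8.7²/85 = 0.215081
  stratum 2: (450/2150)²·(1 − 32/450)·5.3²/32 = 0.0357202
  stratum 3: (600/2150)²·(1 − 66/600)·9.6²/66 = 0.0967864
V̂(ȳ_st) = 0.347587
SE(ȳ_st) = √0.347587 = 0.589565

SE(ȳ_st) ≈ 0.590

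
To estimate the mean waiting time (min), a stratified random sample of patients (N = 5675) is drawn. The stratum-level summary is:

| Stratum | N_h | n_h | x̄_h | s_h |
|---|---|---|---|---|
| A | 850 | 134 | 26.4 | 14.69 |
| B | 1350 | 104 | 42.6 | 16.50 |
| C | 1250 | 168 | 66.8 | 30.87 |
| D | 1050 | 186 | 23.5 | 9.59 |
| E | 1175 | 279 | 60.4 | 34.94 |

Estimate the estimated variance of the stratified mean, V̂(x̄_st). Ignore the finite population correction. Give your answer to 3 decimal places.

V̂(x̄_st) = Σ W_h² s_h²/n_h, with W_h = N_h/N and N = 5675:
  stratum A: (850/5675)²·14.69²/134 = 0.0361281
  stratum B: (1350/5675)²·16.50²/104 = 0.148139
  stratum C: (1250/5675)²·30.87²/168 = 0.275202
  stratum D: (1050/5675)²·9.59²/186 = 0.0169267
  stratum E: (1175/5675)²·34.94²/279 = 0.18758
V̂(x̄_st) = 0.663976

V̂(x̄_st) ≈ 0.664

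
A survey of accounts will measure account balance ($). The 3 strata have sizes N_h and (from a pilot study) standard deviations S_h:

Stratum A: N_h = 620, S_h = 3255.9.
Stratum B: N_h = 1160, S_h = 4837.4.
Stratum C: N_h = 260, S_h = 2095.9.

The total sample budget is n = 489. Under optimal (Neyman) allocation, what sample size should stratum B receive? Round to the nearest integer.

336

Neyman allocation: n_h = n · N_h S_h / Σ N_i S_i, with n = 489.
  stratum A: N_h·S_h = 620·3255.9 = 2018658.00
  stratum B: N_h·S_h = 1160·4837.4 = 5611384.00
  stratum C: N_h·S_h = 260·2095.9 = 544934.00
Σ N_h S_h = 8174976.00
n for stratum B = 489·5611384.00/8174976.00 = 335.654 → 336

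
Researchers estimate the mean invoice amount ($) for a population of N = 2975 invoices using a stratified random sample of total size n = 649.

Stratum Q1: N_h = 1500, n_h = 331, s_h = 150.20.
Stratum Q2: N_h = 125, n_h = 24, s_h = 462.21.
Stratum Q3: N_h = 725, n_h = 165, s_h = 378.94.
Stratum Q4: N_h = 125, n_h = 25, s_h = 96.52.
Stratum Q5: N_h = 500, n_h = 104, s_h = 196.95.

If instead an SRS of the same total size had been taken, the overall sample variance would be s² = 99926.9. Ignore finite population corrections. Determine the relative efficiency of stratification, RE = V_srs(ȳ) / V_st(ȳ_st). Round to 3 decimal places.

RE ≈ 1.605

V̂(ȳ_st) = Σ W_h² s_h²/n_h, with W_h = N_h/N and N = 2975:
  stratum Q1: (1500/2975)²·150.20²/331 = 17.3269
  stratum Q2: (125/2975)²·462.21²/24 = 15.715
  stratum Q3: (725/2975)²·378.94²/165 = 51.6843
  stratum Q4: (125/2975)²·96.52²/25 = 0.657871
  stratum Q5: (500/2975)²·196.95²/104 = 10.5352
V_st = 95.9193
V_srs = s²/n = 99926.9/649 = 153.971
Relative efficiency = V_srs / V_st = 153.971/95.9193 = 1.6052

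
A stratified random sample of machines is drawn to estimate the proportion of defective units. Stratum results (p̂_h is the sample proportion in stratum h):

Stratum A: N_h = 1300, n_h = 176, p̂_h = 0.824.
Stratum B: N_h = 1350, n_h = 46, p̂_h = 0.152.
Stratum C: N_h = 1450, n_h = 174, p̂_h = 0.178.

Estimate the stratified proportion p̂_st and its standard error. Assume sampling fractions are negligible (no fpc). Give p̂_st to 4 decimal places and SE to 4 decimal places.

N = 4100; stratum weights W_h = N_h/N.
p̂_st = Σ W_h p̂_h = (1300·0.824 + 1350·0.152 + 1450·0.178)/4100 = 0.37427
V̂(p̂_st) = Σ W_h² p̂_h(1−p̂_h)/(n_h−1):
  stratum A: (1300/4100)²·0.824·0.176/175 = 8.33145e-05
  stratum B: (1350/4100)²·0.152·0.848/45 = 0.000310547
  stratum C: (1450/4100)²·0.178·0.822/173 = 0.000105783
V̂(p̂_st) = 0.000499644; SE = √V̂ = 0.0223527

p̂_st ≈ 0.3743, SE ≈ 0.0224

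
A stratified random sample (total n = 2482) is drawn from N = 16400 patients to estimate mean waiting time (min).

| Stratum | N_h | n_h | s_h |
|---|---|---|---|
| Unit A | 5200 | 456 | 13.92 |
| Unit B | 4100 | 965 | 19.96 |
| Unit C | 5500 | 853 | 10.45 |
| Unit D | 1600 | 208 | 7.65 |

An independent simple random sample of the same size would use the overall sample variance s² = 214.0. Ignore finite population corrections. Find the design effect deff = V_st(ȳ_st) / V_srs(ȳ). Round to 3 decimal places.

deff ≈ 0.993

V̂(ȳ_st) = Σ W_h² s_h²/n_h, with W_h = N_h/N and N = 16400:
  stratum Unit A: (5200/16400)²·13.92²/456 = 0.0427201
  stratum Unit B: (4100/16400)²·19.96²/965 = 0.0258032
  stratum Unit C: (5500/16400)²·10.45²/853 = 0.0143986
  stratum Unit D: (1600/16400)²·7.65²/208 = 0.00267801
V_st = 0.0856
V_srs = s²/n = 214.0/2482 = 0.0862208
deff = V_st / V_srs = 0.0856/0.0862208 = 0.9928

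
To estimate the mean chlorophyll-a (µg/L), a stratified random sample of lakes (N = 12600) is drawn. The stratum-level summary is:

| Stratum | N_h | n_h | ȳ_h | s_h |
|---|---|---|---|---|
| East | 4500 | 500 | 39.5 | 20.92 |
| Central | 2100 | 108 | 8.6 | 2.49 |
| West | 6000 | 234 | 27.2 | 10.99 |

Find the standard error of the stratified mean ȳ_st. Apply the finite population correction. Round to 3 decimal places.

SE(ȳ_st) ≈ 0.462

V̂(ȳ_st) = Σ W_h² (1 − n_h/N_h) s_h²/n_h, with W_h = N_h/N and N = 12600:
  stratum East: (4500/12600)²·(1 − 500/4500)·20.92²/500 = 0.0992395
  stratum Central: (2100/12600)²·(1 − 108/2100)·2.49²/108 = 0.00151266
  stratum West: (6000/12600)²·(1 − 234/6000)·10.99²/234 = 0.112477
V̂(ȳ_st) = 0.213229
SE(ȳ_st) = √0.213229 = 0.461768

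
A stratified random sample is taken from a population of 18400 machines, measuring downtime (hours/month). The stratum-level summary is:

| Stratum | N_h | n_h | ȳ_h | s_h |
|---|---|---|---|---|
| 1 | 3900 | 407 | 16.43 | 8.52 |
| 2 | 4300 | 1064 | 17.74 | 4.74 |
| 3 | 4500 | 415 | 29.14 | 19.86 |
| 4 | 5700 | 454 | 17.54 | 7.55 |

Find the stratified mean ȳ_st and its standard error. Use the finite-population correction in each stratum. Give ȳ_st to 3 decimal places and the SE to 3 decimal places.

ȳ_st ≈ 20.188, SE ≈ 0.266

ȳ_st = Σ W_h ȳ_h = (3900·16.43 + 4300·17.74 + 4500·29.14 + 5700·17.54)/18400 = 20.18842
V̂(ȳ_st) = Σ W_h² (1 − n_h/N_h) s_h²/n_h, with W_h = N_h/N and N = 18400:
  stratum 1: (3900/18400)²·(1 − 407/3900)·8.52²/407 = 0.00717649
  stratum 2: (4300/18400)²·(1 − 1064/4300)·4.74²/1064 = 0.000867873
  stratum 3: (4500/18400)²·(1 − 415/4500)·19.86²/415 = 0.0516035
  stratum 4: (5700/18400)²·(1 − 454/5700)·7.55²/454 = 0.0110893
V̂(ȳ_st) = 0.0707372
SE(ȳ_st) = √0.0707372 = 0.265965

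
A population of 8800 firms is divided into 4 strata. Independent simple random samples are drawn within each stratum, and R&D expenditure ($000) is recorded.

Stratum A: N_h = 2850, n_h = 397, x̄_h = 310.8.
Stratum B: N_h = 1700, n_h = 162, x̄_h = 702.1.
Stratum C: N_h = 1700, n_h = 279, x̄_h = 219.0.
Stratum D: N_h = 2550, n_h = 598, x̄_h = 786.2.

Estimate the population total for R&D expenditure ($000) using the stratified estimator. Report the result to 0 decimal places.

τ̂_st = Σ N_h x̄_h = 2850·310.8 + 1700·702.1 + 1700·219.0 + 2550·786.2 = 4456460

τ̂_st ≈ 4456460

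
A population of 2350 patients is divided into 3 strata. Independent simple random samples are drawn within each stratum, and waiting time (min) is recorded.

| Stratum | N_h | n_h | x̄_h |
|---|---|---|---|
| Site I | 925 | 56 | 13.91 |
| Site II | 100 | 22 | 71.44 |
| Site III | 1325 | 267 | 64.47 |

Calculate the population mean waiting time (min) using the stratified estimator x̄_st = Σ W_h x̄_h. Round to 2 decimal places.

x̄_st ≈ 44.87

N = Σ N_h = 2350. Stratum weights W_h = N_h/N.
x̄_st = (925·13.91 + 100·71.44 + 1325·64.47) / 2350 = 44.8653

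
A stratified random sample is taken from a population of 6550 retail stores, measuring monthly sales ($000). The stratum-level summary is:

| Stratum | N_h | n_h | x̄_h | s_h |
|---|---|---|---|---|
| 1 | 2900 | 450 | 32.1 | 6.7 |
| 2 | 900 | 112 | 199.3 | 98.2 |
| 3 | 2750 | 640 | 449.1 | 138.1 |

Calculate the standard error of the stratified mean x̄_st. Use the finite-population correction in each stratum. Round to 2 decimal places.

V̂(x̄_st) = Σ W_h² (1 − n_h/N_h) s_h²/n_h, with W_h = N_h/N and N = 6550:
  stratum 1: (2900/6550)²·(1 − 450/2900)·6.7²/450 = 0.0165203
  stratum 2: (900/6550)²·(1 − 112/900)·98.2²/112 = 1.42328
  stratum 3: (2750/6550)²·(1 − 640/2750)·138.1²/640 = 4.03032
V̂(x̄_st) = 5.47013
SE(x̄_st) = √5.47013 = 2.33883

SE(x̄_st) ≈ 2.34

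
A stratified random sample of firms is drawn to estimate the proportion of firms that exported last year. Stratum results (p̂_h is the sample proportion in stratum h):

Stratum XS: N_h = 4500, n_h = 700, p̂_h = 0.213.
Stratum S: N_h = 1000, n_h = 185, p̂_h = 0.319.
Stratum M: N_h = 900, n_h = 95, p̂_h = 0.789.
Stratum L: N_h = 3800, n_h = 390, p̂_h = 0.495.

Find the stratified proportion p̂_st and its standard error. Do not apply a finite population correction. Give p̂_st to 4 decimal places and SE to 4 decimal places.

p̂_st ≈ 0.3793, SE ≈ 0.0127

N = 10200; stratum weights W_h = N_h/N.
p̂_st = Σ W_h p̂_h = (4500·0.213 + 1000·0.319 + 900·0.789 + 3800·0.495)/10200 = 0.37927
V̂(p̂_st) = Σ W_h² p̂_h(1−p̂_h)/(n_h−1):
  stratum XS: (4500/10200)²·0.213·0.787/699 = 4.66769e-05
  stratum S: (1000/10200)²·0.319·0.681/184 = 1.1348e-05
  stratum M: (900/10200)²·0.789·0.211/94 = 1.37885e-05
  stratum L: (3800/10200)²·0.495·0.505/389 = 8.91895e-05
V̂(p̂_st) = 0.000161003; SE = √V̂ = 0.0126887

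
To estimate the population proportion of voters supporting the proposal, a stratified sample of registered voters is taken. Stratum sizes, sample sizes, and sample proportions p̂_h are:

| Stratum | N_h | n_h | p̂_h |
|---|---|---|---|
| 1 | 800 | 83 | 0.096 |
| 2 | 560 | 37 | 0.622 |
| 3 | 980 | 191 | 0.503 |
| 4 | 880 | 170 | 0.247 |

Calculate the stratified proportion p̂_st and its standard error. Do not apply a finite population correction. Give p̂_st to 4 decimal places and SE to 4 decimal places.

p̂_st ≈ 0.3526, SE ≈ 0.0216

N = 3220; stratum weights W_h = N_h/N.
p̂_st = Σ W_h p̂_h = (800·0.096 + 560·0.622 + 980·0.503 + 880·0.247)/3220 = 0.35261
V̂(p̂_st) = Σ W_h² p̂_h(1−p̂_h)/(n_h−1):
  stratum 1: (800/3220)²·0.096·0.904/82 = 6.53272e-05
  stratum 2: (560/3220)²·0.622·0.378/36 = 0.000197535
  stratum 3: (980/3220)²·0.503·0.497/190 = 0.000121874
  stratum 4: (880/3220)²·0.247·0.753/169 = 8.21975e-05
V̂(p̂_st) = 0.000466934; SE = √V̂ = 0.0216086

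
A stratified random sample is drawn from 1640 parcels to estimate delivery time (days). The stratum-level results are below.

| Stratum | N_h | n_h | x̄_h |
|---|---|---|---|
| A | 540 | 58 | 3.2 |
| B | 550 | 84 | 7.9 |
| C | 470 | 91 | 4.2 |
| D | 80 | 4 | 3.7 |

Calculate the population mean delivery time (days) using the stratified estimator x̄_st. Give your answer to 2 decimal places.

x̄_st ≈ 5.09

N = Σ N_h = 1640. Stratum weights W_h = N_h/N.
x̄_st = (540·3.2 + 550·7.9 + 470·4.2 + 80·3.7) / 1640 = 5.0872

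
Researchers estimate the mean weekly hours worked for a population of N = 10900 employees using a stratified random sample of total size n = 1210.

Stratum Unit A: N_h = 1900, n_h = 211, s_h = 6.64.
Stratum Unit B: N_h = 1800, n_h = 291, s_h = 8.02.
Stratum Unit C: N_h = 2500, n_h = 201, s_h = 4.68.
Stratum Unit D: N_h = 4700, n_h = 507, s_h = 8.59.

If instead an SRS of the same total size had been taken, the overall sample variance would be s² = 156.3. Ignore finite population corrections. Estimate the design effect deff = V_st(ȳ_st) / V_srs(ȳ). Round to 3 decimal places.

deff ≈ 0.350

V̂(ȳ_st) = Σ W_h² s_h²/n_h, with W_h = N_h/N and N = 10900:
  stratum Unit A: (1900/10900)²·6.64²/211 = 0.00634904
  stratum Unit B: (1800/10900)²·8.02²/291 = 0.00602765
  stratum Unit C: (2500/10900)²·4.68²/201 = 0.00573222
  stratum Unit D: (4700/10900)²·8.59²/507 = 0.0270596
V_st = 0.0451685
V_srs = s²/n = 156.3/1210 = 0.129174
deff = V_st / V_srs = 0.0451685/0.129174 = 0.3497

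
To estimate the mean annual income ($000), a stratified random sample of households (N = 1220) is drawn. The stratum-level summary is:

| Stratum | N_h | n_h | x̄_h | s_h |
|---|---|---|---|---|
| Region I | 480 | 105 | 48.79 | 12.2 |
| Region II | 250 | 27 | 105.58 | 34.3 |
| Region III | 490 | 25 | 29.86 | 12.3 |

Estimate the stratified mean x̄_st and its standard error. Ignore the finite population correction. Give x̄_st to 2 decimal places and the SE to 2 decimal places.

x̄_st = Σ W_h x̄_h = (480·48.79 + 250·105.58 + 490·29.86)/1220 = 52.82426
V̂(x̄_st) = Σ W_h² s_h²/n_h, with W_h = N_h/N and N = 1220:
  stratum Region I: (480/1220)²·12.2²/105 = 0.219429
  stratum Region II: (250/1220)²·34.3²/27 = 1.82972
  stratum Region III: (490/1220)²·12.3²/25 = 0.976209
V̂(x̄_st) = 3.02536
SE(x̄_st) = √3.02536 = 1.73936

x̄_st ≈ 52.82, SE ≈ 1.74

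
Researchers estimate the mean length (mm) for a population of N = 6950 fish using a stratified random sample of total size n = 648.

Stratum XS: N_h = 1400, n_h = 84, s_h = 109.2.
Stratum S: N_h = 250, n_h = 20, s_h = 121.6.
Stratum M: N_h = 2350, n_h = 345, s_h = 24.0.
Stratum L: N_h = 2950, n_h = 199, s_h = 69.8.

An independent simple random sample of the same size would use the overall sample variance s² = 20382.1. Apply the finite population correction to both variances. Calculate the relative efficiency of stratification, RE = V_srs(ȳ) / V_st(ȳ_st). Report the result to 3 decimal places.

RE ≈ 2.698

V̂(ȳ_st) = Σ W_h² (1 − n_h/N_h) s_h²/n_h, with W_h = N_h/N and N = 6950:
  stratum XS: (1400/6950)²·(1 − 84/1400)·109.2²/84 = 5.41477
  stratum S: (250/6950)²·(1 − 20/250)·121.6²/20 = 0.880107
  stratum M: (2350/6950)²·(1 − 345/2350)·24.0²/345 = 0.162861
  stratum L: (2950/6950)²·(1 − 199/2950)·69.8²/199 = 4.1134
V_st = 10.5711
V_srs = (1 − 648/6950)·20382.1/648 = 28.5212
Relative efficiency = V_srs / V_st = 28.5212/10.5711 = 2.6980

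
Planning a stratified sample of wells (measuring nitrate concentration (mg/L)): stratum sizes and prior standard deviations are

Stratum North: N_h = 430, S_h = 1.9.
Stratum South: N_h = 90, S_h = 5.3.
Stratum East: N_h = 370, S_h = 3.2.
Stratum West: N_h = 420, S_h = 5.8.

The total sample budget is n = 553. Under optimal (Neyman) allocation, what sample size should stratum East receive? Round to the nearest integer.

Neyman allocation: n_h = n · N_h S_h / Σ N_i S_i, with n = 553.
  stratum North: N_h·S_h = 430·1.9 = 817.00
  stratum South: N_h·S_h = 90·5.3 = 477.00
  stratum East: N_h·S_h = 370·3.2 = 1184.00
  stratum West: N_h·S_h = 420·5.8 = 2436.00
Σ N_h S_h = 4914.00
n for stratum East = 553·1184.00/4914.00 = 133.242 → 133

133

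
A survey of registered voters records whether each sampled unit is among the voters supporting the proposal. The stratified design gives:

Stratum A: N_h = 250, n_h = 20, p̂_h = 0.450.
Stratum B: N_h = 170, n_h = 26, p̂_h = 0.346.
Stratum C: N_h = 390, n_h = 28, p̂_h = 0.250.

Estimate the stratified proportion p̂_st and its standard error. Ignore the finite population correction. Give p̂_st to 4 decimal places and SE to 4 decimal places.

p̂_st ≈ 0.3319, SE ≈ 0.0570

N = 810; stratum weights W_h = N_h/N.
p̂_st = Σ W_h p̂_h = (250·0.450 + 170·0.346 + 390·0.250)/810 = 0.33188
V̂(p̂_st) = Σ W_h² p̂_h(1−p̂_h)/(n_h−1):
  stratum A: (250/810)²·0.450·0.550/19 = 0.00124089
  stratum B: (170/810)²·0.346·0.654/25 = 0.000398696
  stratum C: (390/810)²·0.250·0.750/27 = 0.00160989
V̂(p̂_st) = 0.00324947; SE = √V̂ = 0.0570041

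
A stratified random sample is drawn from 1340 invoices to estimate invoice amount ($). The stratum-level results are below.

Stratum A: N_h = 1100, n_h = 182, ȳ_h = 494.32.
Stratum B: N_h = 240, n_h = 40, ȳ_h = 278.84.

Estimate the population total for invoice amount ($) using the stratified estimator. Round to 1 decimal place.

τ̂_st = Σ N_h ȳ_h = 1100·494.32 + 240·278.84 = 610673.6

τ̂_st ≈ 610673.6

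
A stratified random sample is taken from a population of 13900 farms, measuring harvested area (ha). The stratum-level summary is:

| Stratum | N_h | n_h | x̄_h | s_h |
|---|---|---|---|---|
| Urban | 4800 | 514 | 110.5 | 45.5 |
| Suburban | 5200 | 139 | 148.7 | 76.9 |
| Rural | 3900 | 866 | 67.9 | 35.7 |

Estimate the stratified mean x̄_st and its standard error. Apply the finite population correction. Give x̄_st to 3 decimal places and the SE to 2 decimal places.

x̄_st ≈ 112.838, SE ≈ 2.51

x̄_st = Σ W_h x̄_h = (4800·110.5 + 5200·148.7 + 3900·67.9)/13900 = 112.83813
V̂(x̄_st) = Σ W_h² (1 − n_h/N_h) s_h²/n_h, with W_h = N_h/N and N = 13900:
  stratum Urban: (4800/13900)²·(1 − 514/4800)·45.5²/514 = 0.428868
  stratum Suburban: (5200/13900)²·(1 − 139/5200)·76.9²/139 = 5.79493
  stratum Rural: (3900/13900)²·(1 − 866/3900)·35.7²/866 = 0.0901299
V̂(x̄_st) = 6.31392
SE(x̄_st) = √6.31392 = 2.51275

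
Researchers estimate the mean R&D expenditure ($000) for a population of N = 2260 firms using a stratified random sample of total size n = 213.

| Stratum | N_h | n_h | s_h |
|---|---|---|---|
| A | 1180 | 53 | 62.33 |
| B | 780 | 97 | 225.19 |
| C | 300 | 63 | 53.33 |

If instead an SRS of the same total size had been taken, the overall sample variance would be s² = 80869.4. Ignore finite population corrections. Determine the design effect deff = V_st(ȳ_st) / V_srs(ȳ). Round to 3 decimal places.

deff ≈ 0.219

V̂(ȳ_st) = Σ W_h² s_h²/n_h, with W_h = N_h/N and N = 2260:
  stratum A: (1180/2260)²·62.33²/53 = 19.9832
  stratum B: (780/2260)²·225.19²/97 = 62.2729
  stratum C: (300/2260)²·53.33²/63 = 0.795478
V_st = 83.0516
V_srs = s²/n = 80869.4/213 = 379.669
deff = V_st / V_srs = 83.0516/379.669 = 0.2187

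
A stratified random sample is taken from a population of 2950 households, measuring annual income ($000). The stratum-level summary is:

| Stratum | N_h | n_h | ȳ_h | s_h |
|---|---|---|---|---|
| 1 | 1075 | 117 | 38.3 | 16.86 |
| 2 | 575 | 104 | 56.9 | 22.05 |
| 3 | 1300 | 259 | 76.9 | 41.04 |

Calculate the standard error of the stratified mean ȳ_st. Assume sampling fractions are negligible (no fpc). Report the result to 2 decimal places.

V̂(ȳ_st) = Σ W_h² s_h²/n_h, with W_h = N_h/N and N = 2950:
  stratum 1: (1075/2950)²·16.86²/117 = 0.322628
  stratum 2: (575/2950)²·22.05²/104 = 0.177613
  stratum 3: (1300/2950)²·41.04²/259 = 1.26287
V̂(ȳ_st) = 1.76311
SE(ȳ_st) = √1.76311 = 1.32782

SE(ȳ_st) ≈ 1.33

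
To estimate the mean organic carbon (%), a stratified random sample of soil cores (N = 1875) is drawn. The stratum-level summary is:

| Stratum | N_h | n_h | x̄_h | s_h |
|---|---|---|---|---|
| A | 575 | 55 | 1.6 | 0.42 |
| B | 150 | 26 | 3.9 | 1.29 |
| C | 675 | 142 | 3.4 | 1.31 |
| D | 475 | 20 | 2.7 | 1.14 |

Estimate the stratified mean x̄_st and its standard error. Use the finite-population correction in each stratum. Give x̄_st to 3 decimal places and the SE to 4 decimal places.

x̄_st ≈ 2.711, SE ≈ 0.0764

x̄_st = Σ W_h x̄_h = (575·1.6 + 150·3.9 + 675·3.4 + 475·2.7)/1875 = 2.71067
V̂(x̄_st) = Σ W_h² (1 − n_h/N_h) s_h²/n_h, with W_h = N_h/N and N = 1875:
  stratum A: (575/1875)²·(1 − 55/575)·0.42²/55 = 0.000272775
  stratum B: (150/1875)²·(1 − 26/150)·1.29²/26 = 0.000338623
  stratum C: (675/1875)²·(1 − 142/675)·1.31²/142 = 0.00123675
  stratum D: (475/1875)²·(1 − 20/475)·1.14²/20 = 0.00399468
V̂(x̄_st) = 0.00584283
SE(x̄_st) = √0.00584283 = 0.0764384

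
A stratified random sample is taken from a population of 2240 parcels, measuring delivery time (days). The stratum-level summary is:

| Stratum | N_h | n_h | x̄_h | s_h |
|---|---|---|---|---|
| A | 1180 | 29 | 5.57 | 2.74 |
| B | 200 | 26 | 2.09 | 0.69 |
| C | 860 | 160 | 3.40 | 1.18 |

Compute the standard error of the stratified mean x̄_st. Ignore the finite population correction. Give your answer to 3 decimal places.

V̂(x̄_st) = Σ W_h² s_h²/n_h, with W_h = N_h/N and N = 2240:
  stratum A: (1180/2240)²·2.74²/29 = 0.0718408
  stratum B: (200/2240)²·0.69²/26 = 0.000145978
  stratum C: (860/2240)²·1.18²/160 = 0.00128276
V̂(x̄_st) = 0.0732695
SE(x̄_st) = √0.0732695 = 0.270683

SE(x̄_st) ≈ 0.271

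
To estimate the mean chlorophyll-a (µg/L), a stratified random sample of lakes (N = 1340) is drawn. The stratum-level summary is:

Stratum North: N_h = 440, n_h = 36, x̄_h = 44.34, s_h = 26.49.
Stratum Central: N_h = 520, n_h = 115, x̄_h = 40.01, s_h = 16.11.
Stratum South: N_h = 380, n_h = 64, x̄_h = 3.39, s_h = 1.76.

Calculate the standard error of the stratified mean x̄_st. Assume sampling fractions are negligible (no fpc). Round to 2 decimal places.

SE(x̄_st) ≈ 1.56

V̂(x̄_st) = Σ W_h² s_h²/n_h, with W_h = N_h/N and N = 1340:
  stratum North: (440/1340)²·26.49²/36 = 2.10163
  stratum Central: (520/1340)²·16.11²/115 = 0.339852
  stratum South: (380/1340)²·1.76²/64 = 0.00389227
V̂(x̄_st) = 2.44538
SE(x̄_st) = √2.44538 = 1.56377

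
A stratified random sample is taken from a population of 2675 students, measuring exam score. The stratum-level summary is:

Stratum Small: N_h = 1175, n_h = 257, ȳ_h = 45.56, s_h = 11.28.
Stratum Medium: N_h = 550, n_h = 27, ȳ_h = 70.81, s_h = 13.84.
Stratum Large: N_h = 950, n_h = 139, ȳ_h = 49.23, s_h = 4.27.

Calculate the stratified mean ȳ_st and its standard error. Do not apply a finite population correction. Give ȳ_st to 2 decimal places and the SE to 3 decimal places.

ȳ_st ≈ 52.05, SE ≈ 0.642

ȳ_st = Σ W_h ȳ_h = (1175·45.56 + 550·70.81 + 950·49.23)/2675 = 52.05495
V̂(ȳ_st) = Σ W_h² s_h²/n_h, with W_h = N_h/N and N = 2675:
  stratum Small: (1175/2675)²·11.28²/257 = 0.0955242
  stratum Medium: (550/2675)²·13.84²/27 = 0.299907
  stratum Large: (950/2675)²·4.27²/139 = 0.016544
V̂(ȳ_st) = 0.411975
SE(ȳ_st) = √0.411975 = 0.641853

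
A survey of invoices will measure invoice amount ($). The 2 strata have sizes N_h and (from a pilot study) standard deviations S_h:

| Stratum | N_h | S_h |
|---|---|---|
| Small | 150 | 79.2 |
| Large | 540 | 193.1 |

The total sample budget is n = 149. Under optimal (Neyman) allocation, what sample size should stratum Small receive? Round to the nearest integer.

15

Neyman allocation: n_h = n · N_h S_h / Σ N_i S_i, with n = 149.
  stratum Small: N_h·S_h = 150·79.2 = 11880.00
  stratum Large: N_h·S_h = 540·193.1 = 104274.00
Σ N_h S_h = 116154.00
n for stratum Small = 149·11880.00/116154.00 = 15.239 → 15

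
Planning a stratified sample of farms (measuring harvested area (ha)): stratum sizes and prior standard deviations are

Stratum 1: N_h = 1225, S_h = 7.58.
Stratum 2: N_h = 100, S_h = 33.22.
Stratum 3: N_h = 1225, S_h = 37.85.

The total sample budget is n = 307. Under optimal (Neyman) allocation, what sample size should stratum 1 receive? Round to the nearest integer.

48

Neyman allocation: n_h = n · N_h S_h / Σ N_i S_i, with n = 307.
  stratum 1: N_h·S_h = 1225·7.58 = 9285.50
  stratum 2: N_h·S_h = 100·33.22 = 3322.00
  stratum 3: N_h·S_h = 1225·37.85 = 46366.25
Σ N_h S_h = 58973.75
n for stratum 1 = 307·9285.50/58973.75 = 48.338 → 48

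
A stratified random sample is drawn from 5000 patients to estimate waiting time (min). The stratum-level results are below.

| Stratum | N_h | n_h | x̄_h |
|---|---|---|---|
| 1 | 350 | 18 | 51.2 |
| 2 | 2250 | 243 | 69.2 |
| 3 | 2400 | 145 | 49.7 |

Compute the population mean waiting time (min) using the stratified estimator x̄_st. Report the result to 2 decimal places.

N = Σ N_h = 5000. Stratum weights W_h = N_h/N.
x̄_st = (350·51.2 + 2250·69.2 + 2400·49.7) / 5000 = 58.5800

x̄_st ≈ 58.58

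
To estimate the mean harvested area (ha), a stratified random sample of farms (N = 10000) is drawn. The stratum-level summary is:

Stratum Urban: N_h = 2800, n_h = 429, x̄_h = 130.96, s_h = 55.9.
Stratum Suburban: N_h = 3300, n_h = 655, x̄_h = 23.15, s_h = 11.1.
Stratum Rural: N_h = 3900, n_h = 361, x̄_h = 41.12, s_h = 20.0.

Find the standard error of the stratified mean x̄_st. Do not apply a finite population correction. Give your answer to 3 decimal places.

V̂(x̄_st) = Σ W_h² s_h²/n_h, with W_h = N_h/N and N = 10000:
  stratum Urban: (2800/10000)²·55.9²/429 = 0.571061
  stratum Suburban: (3300/10000)²·11.1²/655 = 0.0204848
  stratum Rural: (3900/10000)²·20.0²/361 = 0.168532
V̂(x̄_st) = 0.760078
SE(x̄_st) = √0.760078 = 0.871824

SE(x̄_st) ≈ 0.872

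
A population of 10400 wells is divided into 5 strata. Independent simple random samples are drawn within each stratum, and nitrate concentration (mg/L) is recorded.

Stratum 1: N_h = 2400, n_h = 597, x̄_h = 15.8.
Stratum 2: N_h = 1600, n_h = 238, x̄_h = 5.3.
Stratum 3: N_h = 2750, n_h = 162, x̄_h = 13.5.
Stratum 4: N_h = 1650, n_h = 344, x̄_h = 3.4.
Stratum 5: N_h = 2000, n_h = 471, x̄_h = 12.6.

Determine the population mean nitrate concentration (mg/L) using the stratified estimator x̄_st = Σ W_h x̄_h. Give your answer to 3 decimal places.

x̄_st ≈ 10.994

N = Σ N_h = 10400. Stratum weights W_h = N_h/N.
x̄_st = (2400·15.8 + 1600·5.3 + 2750·13.5 + 1650·3.4 + 2000·12.6) / 10400 = 10.99375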